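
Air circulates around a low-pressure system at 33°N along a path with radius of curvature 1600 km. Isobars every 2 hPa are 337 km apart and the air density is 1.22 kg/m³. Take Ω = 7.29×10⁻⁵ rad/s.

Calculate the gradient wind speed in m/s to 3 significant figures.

5.86 m/s

Coriolis parameter at 33°N:
f = 2Ω sin φ = 2 × 7.29×10⁻⁵ × sin 33° = 7.94×10⁻⁵ s⁻¹
Pressure gradient: |∂P/∂n| = 200 Pa / 337000 m = 5.93×10⁻⁴ Pa/m
Geostrophic speed: V_g = |∂P/∂n|/(fρ) = 5.93×10⁻⁴/(7.94×10⁻⁵ × 1.22) = 6.13 m/s
Around a low, centrifugal force acts outward with Coriolis, so pressure-gradient force balances both:
(1/ρ)|∂P/∂n| = fV + V²/R  →  V² + fR·V − fR·V_g = 0
With fR = 7.94×10⁻⁵ × 1600×10³ m = 127 m/s:
V = [−fR + √((fR)² + 4 fR V_g)]/2 = [−127 + √(127² + 4×127×6.13)]/2 = 5.86 m/s
Subgeostrophic (V < V_g = 6.13 m/s), as expected around a low.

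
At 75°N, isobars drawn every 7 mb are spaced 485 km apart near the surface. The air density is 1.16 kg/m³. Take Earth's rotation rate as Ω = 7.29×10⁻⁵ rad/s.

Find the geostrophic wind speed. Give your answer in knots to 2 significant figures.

17 knots

Coriolis parameter at 75°N:
f = 2Ω sin φ = 2 × 7.29×10⁻⁵ × sin 75° = 1.41×10⁻⁴ s⁻¹
Pressure gradient: |∂P/∂n| = 700 Pa / 485000 m = 1.44×10⁻³ Pa/m
Geostrophic balance (pressure-gradient force = Coriolis force):
V_g = (1/(fρ)) |∂P/∂n| = 1.44×10⁻³ / (1.41×10⁻⁴ × 1.16) = 8.83 m/s
Converting: 8.83 m/s × 1.944 = 17 knots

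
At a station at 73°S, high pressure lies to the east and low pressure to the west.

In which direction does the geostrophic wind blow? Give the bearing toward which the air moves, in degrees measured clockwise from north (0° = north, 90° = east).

180°

The pressure-gradient force points toward the west (bearing 270°).
Geostrophic balance: in the Southern Hemisphere the Coriolis force deflects motion to the left, so the geostrophic wind blows 90° to the left of the pressure-gradient force (low pressure on the right).
Rotating 270° by 90° counterclockwise gives 180° — the wind blows toward the south.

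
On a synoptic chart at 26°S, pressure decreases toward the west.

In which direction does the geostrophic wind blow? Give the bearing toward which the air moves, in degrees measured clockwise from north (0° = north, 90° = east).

180°

The pressure-gradient force points toward the west (bearing 270°).
Geostrophic balance: in the Southern Hemisphere the Coriolis force deflects motion to the left, so the geostrophic wind blows 90° to the left of the pressure-gradient force (low pressure on the right).
Rotating 270° by 90° counterclockwise gives 180° — the wind blows toward the south.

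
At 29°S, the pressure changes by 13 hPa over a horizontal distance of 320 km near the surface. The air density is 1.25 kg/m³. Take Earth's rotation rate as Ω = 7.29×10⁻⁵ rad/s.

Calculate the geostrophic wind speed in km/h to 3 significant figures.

Coriolis parameter at 29°S:
f = 2Ω sin φ = 2 × 7.29×10⁻⁵ × sin 29° = 7.07×10⁻⁵ s⁻¹
Pressure gradient: |∂P/∂n| = 1300 Pa / 320000 m = 4.06×10⁻³ Pa/m
Geostrophic balance (pressure-gradient force = Coriolis force):
V_g = (1/(fρ)) |∂P/∂n| = 4.06×10⁻³ / (7.07×10⁻⁵ × 1.25) = 46.0 m/s
Converting: 46.0 m/s × 3.6 = 166 km/h

166 km/h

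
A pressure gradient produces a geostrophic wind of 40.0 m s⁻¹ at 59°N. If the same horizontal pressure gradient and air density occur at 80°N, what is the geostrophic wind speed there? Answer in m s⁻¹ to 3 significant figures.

34.8 m s⁻¹

With the same pressure gradient and density, V_g ∝ 1/f ∝ 1/sin φ.
V₂ = V₁ · sin φ₁ / sin φ₂ = 40.0 × sin 59° / sin 80°
V₂ = 40.0 × 0.8572/0.9848 = 34.8 m s⁻¹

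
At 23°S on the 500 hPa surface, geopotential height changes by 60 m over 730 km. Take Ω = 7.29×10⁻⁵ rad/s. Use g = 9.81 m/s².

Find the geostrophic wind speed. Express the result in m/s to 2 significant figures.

14 m/s

Coriolis parameter at 23°S:
f = 2Ω sin φ = 2 × 7.29×10⁻⁵ × sin 23° = 5.70×10⁻⁵ s⁻¹
Height gradient: |∂Z/∂n| = 60 m / 730000 m = 8.22×10⁻⁵
On a pressure surface, geostrophic balance gives V_g = (g/f)|∂Z/∂n|:
V_g = 9.81 × 8.22×10⁻⁵ / 5.70×10⁻⁵ = 14.2 m/s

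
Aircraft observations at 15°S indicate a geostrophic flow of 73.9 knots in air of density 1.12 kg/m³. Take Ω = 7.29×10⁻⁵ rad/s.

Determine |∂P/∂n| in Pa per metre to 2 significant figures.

1.6×10⁻³ Pa/m

Coriolis parameter at 15°S:
f = 2Ω sin φ = 2 × 7.29×10⁻⁵ × sin 15° = 3.77×10⁻⁵ s⁻¹
Wind speed in SI: 73.9 knots = 38.0 m/s
Geostrophic balance rearranged: |∂P/∂n| = f ρ V_g
|∂P/∂n| = 3.77×10⁻⁵ × 1.12 × 38.0 = 1.61×10⁻³ Pa/m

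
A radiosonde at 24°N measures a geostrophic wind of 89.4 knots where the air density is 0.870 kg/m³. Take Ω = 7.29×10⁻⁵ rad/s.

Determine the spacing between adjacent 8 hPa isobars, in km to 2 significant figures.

340 km

Coriolis parameter at 24°N:
f = 2Ω sin φ = 2 × 7.29×10⁻⁵ × sin 24° = 5.93×10⁻⁵ s⁻¹
Wind speed in SI: 89.4 knots = 46.0 m/s
Geostrophic balance rearranged: |∂P/∂n| = f ρ V_g
|∂P/∂n| = 5.93×10⁻⁵ × 0.870 × 46.0 = 2.37×10⁻³ Pa/m
Isobar spacing: Δn = ΔP/|∂P/∂n| = 800 Pa / 2.37×10⁻³ Pa/m = 337151 m ≈ 340 km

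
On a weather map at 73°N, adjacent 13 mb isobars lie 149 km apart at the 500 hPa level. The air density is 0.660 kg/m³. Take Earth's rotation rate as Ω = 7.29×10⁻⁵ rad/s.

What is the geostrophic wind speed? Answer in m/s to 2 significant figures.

Coriolis parameter at 73°N:
f = 2Ω sin φ = 2 × 7.29×10⁻⁵ × sin 73° = 1.39×10⁻⁴ s⁻¹
Pressure gradient: |∂P/∂n| = 1300 Pa / 149000 m = 8.72×10⁻³ Pa/m
Geostrophic balance (pressure-gradient force = Coriolis force):
V_g = (1/(fρ)) |∂P/∂n| = 8.72×10⁻³ / (1.39×10⁻⁴ × 0.660) = 94.8 m/s

95 m/s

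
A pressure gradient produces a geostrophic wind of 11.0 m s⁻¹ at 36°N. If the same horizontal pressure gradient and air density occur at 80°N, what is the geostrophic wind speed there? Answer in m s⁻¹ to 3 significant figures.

6.57 m s⁻¹

With the same pressure gradient and density, V_g ∝ 1/f ∝ 1/sin φ.
V₂ = V₁ · sin φ₁ / sin φ₂ = 11.0 × sin 36° / sin 80°
V₂ = 11.0 × 0.5878/0.9848 = 6.57 m s⁻¹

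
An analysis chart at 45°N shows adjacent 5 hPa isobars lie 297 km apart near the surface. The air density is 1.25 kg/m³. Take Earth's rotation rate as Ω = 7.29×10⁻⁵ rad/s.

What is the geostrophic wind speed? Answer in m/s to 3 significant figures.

Coriolis parameter at 45°N:
f = 2Ω sin φ = 2 × 7.29×10⁻⁵ × sin 45° = 1.03×10⁻⁴ s⁻¹
Pressure gradient: |∂P/∂n| = 500 Pa / 297000 m = 1.68×10⁻³ Pa/m
Geostrophic balance (pressure-gradient force = Coriolis force):
V_g = (1/(fρ)) |∂P/∂n| = 1.68×10⁻³ / (1.03×10⁻⁴ × 1.25) = 13.1 m/s

13.1 m/s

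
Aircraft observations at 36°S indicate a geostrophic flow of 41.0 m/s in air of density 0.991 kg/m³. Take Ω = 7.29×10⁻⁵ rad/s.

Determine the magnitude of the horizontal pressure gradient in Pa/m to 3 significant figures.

3.48×10⁻³ Pa/m

Coriolis parameter at 36°S:
f = 2Ω sin φ = 2 × 7.29×10⁻⁵ × sin 36° = 8.57×10⁻⁵ s⁻¹
Geostrophic balance rearranged: |∂P/∂n| = f ρ V_g
|∂P/∂n| = 8.57×10⁻⁵ × 0.991 × 41.0 = 3.48×10⁻³ Pa/m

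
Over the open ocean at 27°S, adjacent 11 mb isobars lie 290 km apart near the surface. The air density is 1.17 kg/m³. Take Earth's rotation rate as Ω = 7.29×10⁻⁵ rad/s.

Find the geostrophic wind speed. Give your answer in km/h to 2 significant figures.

Coriolis parameter at 27°S:
f = 2Ω sin φ = 2 × 7.29×10⁻⁵ × sin 27° = 6.62×10⁻⁵ s⁻¹
Pressure gradient: |∂P/∂n| = 1100 Pa / 290000 m = 3.79×10⁻³ Pa/m
Geostrophic balance (pressure-gradient force = Coriolis force):
V_g = (1/(fρ)) |∂P/∂n| = 3.79×10⁻³ / (6.62×10⁻⁵ × 1.17) = 49.0 m/s
Converting: 49.0 m/s × 3.6 = 180 km/h

180 km/h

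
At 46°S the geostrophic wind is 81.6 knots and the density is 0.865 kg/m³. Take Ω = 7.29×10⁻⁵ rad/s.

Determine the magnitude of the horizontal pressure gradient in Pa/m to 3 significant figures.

3.81×10⁻³ Pa/m

Coriolis parameter at 46°S:
f = 2Ω sin φ = 2 × 7.29×10⁻⁵ × sin 46° = 1.05×10⁻⁴ s⁻¹
Wind speed in SI: 81.6 knots = 42.0 m/s
Geostrophic balance rearranged: |∂P/∂n| = f ρ V_g
|∂P/∂n| = 1.05×10⁻⁴ × 0.865 × 42.0 = 3.81×10⁻³ Pa/m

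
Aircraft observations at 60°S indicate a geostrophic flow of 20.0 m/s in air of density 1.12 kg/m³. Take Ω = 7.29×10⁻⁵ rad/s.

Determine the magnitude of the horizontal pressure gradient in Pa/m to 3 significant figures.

2.83×10⁻³ Pa/m

Coriolis parameter at 60°S:
f = 2Ω sin φ = 2 × 7.29×10⁻⁵ × sin 60° = 1.26×10⁻⁴ s⁻¹
Geostrophic balance rearranged: |∂P/∂n| = f ρ V_g
|∂P/∂n| = 1.26×10⁻⁴ × 1.12 × 20.0 = 2.83×10⁻³ Pa/m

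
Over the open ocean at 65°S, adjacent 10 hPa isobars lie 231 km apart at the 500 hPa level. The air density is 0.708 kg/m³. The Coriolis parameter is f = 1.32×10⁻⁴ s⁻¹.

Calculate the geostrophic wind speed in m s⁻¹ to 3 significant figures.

Pressure gradient: |∂P/∂n| = 1000 Pa / 231000 m = 4.33×10⁻³ Pa/m
Geostrophic balance (pressure-gradient force = Coriolis force):
V_g = (1/(fρ)) |∂P/∂n| = 4.33×10⁻³ / (1.32×10⁻⁴ × 0.708) = 46.3 m/s

46.3 m s⁻¹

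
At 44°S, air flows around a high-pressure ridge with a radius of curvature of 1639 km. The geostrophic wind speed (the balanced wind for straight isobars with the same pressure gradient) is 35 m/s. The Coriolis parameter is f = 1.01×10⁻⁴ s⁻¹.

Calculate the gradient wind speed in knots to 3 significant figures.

97.7 knots

Around a high, pressure-gradient force acts outward with centrifugal, so Coriolis balances both:
fV = (1/ρ)|∂P/∂n| + V²/R  →  V² − fR·V + fR·V_g = 0
With fR = 1.01×10⁻⁴ × 1639×10³ m = 166 m/s:
V = [fR − √((fR)² − 4 fR V_g)]/2 = [166 − √(166² − 4×166×35)]/2 = 50.3 m/s
Supergeostrophic (V > V_g = 35 m/s), as expected around a high.
Converting: 50.3 m/s × 1.944 = 97.7 knots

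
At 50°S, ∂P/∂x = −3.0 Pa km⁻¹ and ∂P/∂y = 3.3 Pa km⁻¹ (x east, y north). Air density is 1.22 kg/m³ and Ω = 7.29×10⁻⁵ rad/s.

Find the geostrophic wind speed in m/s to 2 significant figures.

Coriolis parameter at 50°S:
f = 2Ω sin φ = 2 × 7.29×10⁻⁵ × sin 50° = 1.12×10⁻⁴ s⁻¹
In the Southern Hemisphere f is negative: f = −1.12×10⁻⁴ s⁻¹.
Component geostrophic relations (x east, y north):
u_g = −(1/(fρ)) ∂P/∂y,  v_g = (1/(fρ)) ∂P/∂x
u_g = −(3.3×10⁻³)/(−1.12×10⁻⁴ × 1.22) = 24.2 m/s;  v_g = (−3.0×10⁻³)/(−1.12×10⁻⁴ × 1.22) = 22.0 m/s
|V_g| = √(u_g² + v_g²) = 32.7 m/s

33 m/s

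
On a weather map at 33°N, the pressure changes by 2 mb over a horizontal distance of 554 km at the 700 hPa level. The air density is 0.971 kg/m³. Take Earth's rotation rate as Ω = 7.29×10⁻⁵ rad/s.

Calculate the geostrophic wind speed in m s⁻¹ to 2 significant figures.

Coriolis parameter at 33°N:
f = 2Ω sin φ = 2 × 7.29×10⁻⁵ × sin 33° = 7.94×10⁻⁵ s⁻¹
Pressure gradient: |∂P/∂n| = 200 Pa / 554000 m = 3.61×10⁻⁴ Pa/m
Geostrophic balance (pressure-gradient force = Coriolis force):
V_g = (1/(fρ)) |∂P/∂n| = 3.61×10⁻⁴ / (7.94×10⁻⁵ × 0.971) = 4.68 m/s

4.7 m s⁻¹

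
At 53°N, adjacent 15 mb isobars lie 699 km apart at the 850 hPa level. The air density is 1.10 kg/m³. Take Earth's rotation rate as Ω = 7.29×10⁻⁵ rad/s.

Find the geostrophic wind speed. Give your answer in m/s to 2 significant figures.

Coriolis parameter at 53°N:
f = 2Ω sin φ = 2 × 7.29×10⁻⁵ × sin 53° = 1.16×10⁻⁴ s⁻¹
Pressure gradient: |∂P/∂n| = 1500 Pa / 699000 m = 2.15×10⁻³ Pa/m
Geostrophic balance (pressure-gradient force = Coriolis force):
V_g = (1/(fρ)) |∂P/∂n| = 2.15×10⁻³ / (1.16×10⁻⁴ × 1.10) = 16.8 m/s

17 m/s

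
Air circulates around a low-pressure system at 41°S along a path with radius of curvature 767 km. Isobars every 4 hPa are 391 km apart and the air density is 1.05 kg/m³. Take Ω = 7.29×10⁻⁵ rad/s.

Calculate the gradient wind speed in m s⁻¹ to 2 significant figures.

Coriolis parameter at 41°S:
f = 2Ω sin φ = 2 × 7.29×10⁻⁵ × sin 41° = 9.57×10⁻⁵ s⁻¹
Pressure gradient: |∂P/∂n| = 400 Pa / 391000 m = 1.02×10⁻³ Pa/m
Geostrophic speed: V_g = |∂P/∂n|/(fρ) = 1.02×10⁻³/(9.57×10⁻⁵ × 1.05) = 10.2 m/s
Around a low, centrifugal force acts outward with Coriolis, so pressure-gradient force balances both:
(1/ρ)|∂P/∂n| = fV + V²/R  →  V² + fR·V − fR·V_g = 0
With fR = 9.57×10⁻⁵ × 767×10³ m = 73.4 m/s:
V = [−fR + √((fR)² + 4 fR V_g)]/2 = [−73.4 + √(73.4² + 4×73.4×10.2)]/2 = 9.07 m/s
Subgeostrophic (V < V_g = 10.2 m/s), as expected around a low.

9.1 m s⁻¹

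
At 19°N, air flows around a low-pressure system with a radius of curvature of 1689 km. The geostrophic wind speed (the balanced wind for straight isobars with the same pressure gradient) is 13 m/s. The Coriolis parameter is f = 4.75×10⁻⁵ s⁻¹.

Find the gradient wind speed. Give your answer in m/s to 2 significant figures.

11 m/s

Around a low, centrifugal force acts outward with Coriolis, so pressure-gradient force balances both:
(1/ρ)|∂P/∂n| = fV + V²/R  →  V² + fR·V − fR·V_g = 0
With fR = 4.75×10⁻⁵ × 1689×10³ m = 80.2 m/s:
V = [−fR + √((fR)² + 4 fR V_g)]/2 = [−80.2 + √(80.2² + 4×80.2×13)]/2 = 11.4 m/s
Subgeostrophic (V < V_g = 13 m/s), as expected around a low.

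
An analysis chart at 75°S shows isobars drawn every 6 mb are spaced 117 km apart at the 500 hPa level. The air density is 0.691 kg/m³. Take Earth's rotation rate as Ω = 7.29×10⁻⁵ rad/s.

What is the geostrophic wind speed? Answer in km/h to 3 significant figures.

Coriolis parameter at 75°S:
f = 2Ω sin φ = 2 × 7.29×10⁻⁵ × sin 75° = 1.41×10⁻⁴ s⁻¹
Pressure gradient: |∂P/∂n| = 600 Pa / 117000 m = 5.13×10⁻³ Pa/m
Geostrophic balance (pressure-gradient force = Coriolis force):
V_g = (1/(fρ)) |∂P/∂n| = 5.13×10⁻³ / (1.41×10⁻⁴ × 0.691) = 52.7 m/s
Converting: 52.7 m/s × 3.6 = 190 km/h

190 km/h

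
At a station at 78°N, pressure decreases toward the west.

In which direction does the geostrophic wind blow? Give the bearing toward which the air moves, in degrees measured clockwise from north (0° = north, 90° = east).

The pressure-gradient force points toward the west (bearing 270°).
Geostrophic balance: in the Northern Hemisphere the Coriolis force deflects motion to the right, so the geostrophic wind blows 90° to the right of the pressure-gradient force (low pressure on the left).
Rotating 270° by 90° clockwise gives 000° — the wind blows toward the north.

000°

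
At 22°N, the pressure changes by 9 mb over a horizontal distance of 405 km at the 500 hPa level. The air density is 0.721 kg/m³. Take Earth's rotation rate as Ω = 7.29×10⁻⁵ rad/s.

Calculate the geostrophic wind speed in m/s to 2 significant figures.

Coriolis parameter at 22°N:
f = 2Ω sin φ = 2 × 7.29×10⁻⁵ × sin 22° = 5.46×10⁻⁵ s⁻¹
Pressure gradient: |∂P/∂n| = 900 Pa / 405000 m = 2.22×10⁻³ Pa/m
Geostrophic balance (pressure-gradient force = Coriolis force):
V_g = (1/(fρ)) |∂P/∂n| = 2.22×10⁻³ / (5.46×10⁻⁵ × 0.721) = 56.4 m/s

56 m/s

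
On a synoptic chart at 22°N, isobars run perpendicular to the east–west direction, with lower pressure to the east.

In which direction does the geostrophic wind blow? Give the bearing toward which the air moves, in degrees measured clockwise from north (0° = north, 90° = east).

180°

The pressure-gradient force points toward the east (bearing 090°).
Geostrophic balance: in the Northern Hemisphere the Coriolis force deflects motion to the right, so the geostrophic wind blows 90° to the right of the pressure-gradient force (low pressure on the left).
Rotating 090° by 90° clockwise gives 180° — the wind blows toward the south.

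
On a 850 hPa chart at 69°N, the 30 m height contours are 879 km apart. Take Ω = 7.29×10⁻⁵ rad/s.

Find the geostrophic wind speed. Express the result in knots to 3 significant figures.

Coriolis parameter at 69°N:
f = 2Ω sin φ = 2 × 7.29×10⁻⁵ × sin 69° = 1.36×10⁻⁴ s⁻¹
Height gradient: |∂Z/∂n| = 30 m / 879000 m = 3.41×10⁻⁵
On a pressure surface, geostrophic balance gives V_g = (g/f)|∂Z/∂n|:
V_g = 9.81 × 3.41×10⁻⁵ / 1.36×10⁻⁴ = 2.46 m/s
Converting: 2.46 m/s × 1.944 = 4.78 knots

4.78 knots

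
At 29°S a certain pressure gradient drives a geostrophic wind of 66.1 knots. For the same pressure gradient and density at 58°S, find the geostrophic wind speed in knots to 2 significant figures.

38 knots

With the same pressure gradient and density, V_g ∝ 1/f ∝ 1/sin φ.
V₂ = V₁ · sin φ₁ / sin φ₂ = 66.1 × sin 29° / sin 58°
V₂ = 66.1 × 0.4848/0.8480 = 38 knots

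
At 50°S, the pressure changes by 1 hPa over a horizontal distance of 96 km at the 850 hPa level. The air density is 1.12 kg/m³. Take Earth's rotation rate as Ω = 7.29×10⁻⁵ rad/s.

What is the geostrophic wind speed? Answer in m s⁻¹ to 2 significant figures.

8.3 m s⁻¹

Coriolis parameter at 50°S:
f = 2Ω sin φ = 2 × 7.29×10⁻⁵ × sin 50° = 1.12×10⁻⁴ s⁻¹
Pressure gradient: |∂P/∂n| = 100 Pa / 96000 m = 1.04×10⁻³ Pa/m
Geostrophic balance (pressure-gradient force = Coriolis force):
V_g = (1/(fρ)) |∂P/∂n| = 1.04×10⁻³ / (1.12×10⁻⁴ × 1.12) = 8.33 m/s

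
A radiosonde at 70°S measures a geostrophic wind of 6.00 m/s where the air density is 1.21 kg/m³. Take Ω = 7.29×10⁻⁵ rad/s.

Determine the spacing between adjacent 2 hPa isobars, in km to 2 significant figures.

Coriolis parameter at 70°S:
f = 2Ω sin φ = 2 × 7.29×10⁻⁵ × sin 70° = 1.37×10⁻⁴ s⁻¹
Geostrophic balance rearranged: |∂P/∂n| = f ρ V_g
|∂P/∂n| = 1.37×10⁻⁴ × 1.21 × 6.00 = 9.95×10⁻⁴ Pa/m
Isobar spacing: Δn = ΔP/|∂P/∂n| = 200 Pa / 9.95×10⁻⁴ Pa/m = 201071 m ≈ 200 km

200 km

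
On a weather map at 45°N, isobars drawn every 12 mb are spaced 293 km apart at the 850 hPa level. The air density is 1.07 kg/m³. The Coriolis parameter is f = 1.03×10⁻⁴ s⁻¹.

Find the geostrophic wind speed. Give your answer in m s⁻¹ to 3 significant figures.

Pressure gradient: |∂P/∂n| = 1200 Pa / 293000 m = 4.10×10⁻³ Pa/m
Geostrophic balance (pressure-gradient force = Coriolis force):
V_g = (1/(fρ)) |∂P/∂n| = 4.10×10⁻³ / (1.03×10⁻⁴ × 1.07) = 37.2 m/s

37.2 m s⁻¹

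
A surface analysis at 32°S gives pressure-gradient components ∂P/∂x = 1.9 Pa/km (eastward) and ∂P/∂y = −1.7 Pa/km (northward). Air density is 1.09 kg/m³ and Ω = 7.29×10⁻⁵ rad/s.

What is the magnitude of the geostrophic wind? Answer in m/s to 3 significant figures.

30.3 m/s

Coriolis parameter at 32°S:
f = 2Ω sin φ = 2 × 7.29×10⁻⁵ × sin 32° = 7.73×10⁻⁵ s⁻¹
In the Southern Hemisphere f is negative: f = −7.73×10⁻⁵ s⁻¹.
Component geostrophic relations (x east, y north):
u_g = −(1/(fρ)) ∂P/∂y,  v_g = (1/(fρ)) ∂P/∂x
u_g = −(−1.7×10⁻³)/(−7.73×10⁻⁵ × 1.09) = −20.2 m/s;  v_g = (1.9×10⁻³)/(−7.73×10⁻⁵ × 1.09) = −22.6 m/s
|V_g| = √(u_g² + v_g²) = 30.3 m/s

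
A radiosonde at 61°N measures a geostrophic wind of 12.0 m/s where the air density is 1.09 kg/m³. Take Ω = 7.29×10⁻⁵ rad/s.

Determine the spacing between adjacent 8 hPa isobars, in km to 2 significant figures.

480 km

Coriolis parameter at 61°N:
f = 2Ω sin φ = 2 × 7.29×10⁻⁵ × sin 61° = 1.28×10⁻⁴ s⁻¹
Geostrophic balance rearranged: |∂P/∂n| = f ρ V_g
|∂P/∂n| = 1.28×10⁻⁴ × 1.09 × 12.0 = 1.67×10⁻³ Pa/m
Isobar spacing: Δn = ΔP/|∂P/∂n| = 800 Pa / 1.67×10⁻³ Pa/m = 479629 m ≈ 480 km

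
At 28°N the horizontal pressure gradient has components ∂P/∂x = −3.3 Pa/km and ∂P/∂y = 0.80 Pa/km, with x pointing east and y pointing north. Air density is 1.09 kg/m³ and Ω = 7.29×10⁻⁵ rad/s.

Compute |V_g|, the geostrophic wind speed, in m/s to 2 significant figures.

46 m/s

Coriolis parameter at 28°N:
f = 2Ω sin φ = 2 × 7.29×10⁻⁵ × sin 28° = 6.84×10⁻⁵ s⁻¹
Component geostrophic relations (x east, y north):
u_g = −(1/(fρ)) ∂P/∂y,  v_g = (1/(fρ)) ∂P/∂x
u_g = −(0.80×10⁻³)/(6.84×10⁻⁵ × 1.09) = −10.7 m/s;  v_g = (−3.3×10⁻³)/(6.84×10⁻⁵ × 1.09) = −44.2 m/s
|V_g| = √(u_g² + v_g²) = 45.5 m/s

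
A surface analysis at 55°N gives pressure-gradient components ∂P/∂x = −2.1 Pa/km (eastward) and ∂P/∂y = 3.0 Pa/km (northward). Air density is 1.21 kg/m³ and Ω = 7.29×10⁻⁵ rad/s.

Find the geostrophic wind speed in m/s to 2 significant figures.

Coriolis parameter at 55°N:
f = 2Ω sin φ = 2 × 7.29×10⁻⁵ × sin 55° = 1.19×10⁻⁴ s⁻¹
Component geostrophic relations (x east, y north):
u_g = −(1/(fρ)) ∂P/∂y,  v_g = (1/(fρ)) ∂P/∂x
u_g = −(3.0×10⁻³)/(1.19×10⁻⁴ × 1.21) = −20.8 m/s;  v_g = (−2.1×10⁻³)/(1.19×10⁻⁴ × 1.21) = −14.5 m/s
|V_g| = √(u_g² + v_g²) = 25.3 m/s

25 m/s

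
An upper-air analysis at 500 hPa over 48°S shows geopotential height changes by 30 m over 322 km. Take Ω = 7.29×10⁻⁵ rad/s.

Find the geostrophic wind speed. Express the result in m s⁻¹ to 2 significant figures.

8.4 m s⁻¹

Coriolis parameter at 48°S:
f = 2Ω sin φ = 2 × 7.29×10⁻⁵ × sin 48° = 1.08×10⁻⁴ s⁻¹
Height gradient: |∂Z/∂n| = 30 m / 322000 m = 9.32×10⁻⁵
On a pressure surface, geostrophic balance gives V_g = (g/f)|∂Z/∂n|:
V_g = 9.81 × 9.32×10⁻⁵ / 1.08×10⁻⁴ = 8.44 m/s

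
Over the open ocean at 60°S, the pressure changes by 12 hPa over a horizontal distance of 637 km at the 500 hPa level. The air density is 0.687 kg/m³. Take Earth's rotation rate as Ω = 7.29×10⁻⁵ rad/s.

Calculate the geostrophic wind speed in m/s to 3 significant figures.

Coriolis parameter at 60°S:
f = 2Ω sin φ = 2 × 7.29×10⁻⁵ × sin 60° = 1.26×10⁻⁴ s⁻¹
Pressure gradient: |∂P/∂n| = 1200 Pa / 637000 m = 1.88×10⁻³ Pa/m
Geostrophic balance (pressure-gradient force = Coriolis force):
V_g = (1/(fρ)) |∂P/∂n| = 1.88×10⁻³ / (1.26×10⁻⁴ × 0.687) = 21.7 m/s

21.7 m/s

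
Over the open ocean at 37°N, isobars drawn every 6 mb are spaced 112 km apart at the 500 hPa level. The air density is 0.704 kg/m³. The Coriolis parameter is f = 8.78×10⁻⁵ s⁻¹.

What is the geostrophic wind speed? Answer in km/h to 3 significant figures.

Pressure gradient: |∂P/∂n| = 600 Pa / 112000 m = 5.36×10⁻³ Pa/m
Geostrophic balance (pressure-gradient force = Coriolis force):
V_g = (1/(fρ)) |∂P/∂n| = 5.36×10⁻³ / (8.78×10⁻⁵ × 0.704) = 86.7 m/s
Converting: 86.7 m/s × 3.6 = 312 km/h

312 km/h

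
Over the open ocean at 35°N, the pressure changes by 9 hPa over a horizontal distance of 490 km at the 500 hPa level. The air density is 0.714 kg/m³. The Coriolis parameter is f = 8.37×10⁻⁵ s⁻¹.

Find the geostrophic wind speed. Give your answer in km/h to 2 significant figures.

Pressure gradient: |∂P/∂n| = 900 Pa / 490000 m = 1.84×10⁻³ Pa/m
Geostrophic balance (pressure-gradient force = Coriolis force):
V_g = (1/(fρ)) |∂P/∂n| = 1.84×10⁻³ / (8.37×10⁻⁵ × 0.714) = 30.7 m/s
Converting: 30.7 m/s × 3.6 = 110 km/h

110 km/h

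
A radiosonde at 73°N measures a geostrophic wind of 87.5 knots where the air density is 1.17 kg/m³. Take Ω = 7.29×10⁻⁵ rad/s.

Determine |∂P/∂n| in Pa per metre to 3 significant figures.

Coriolis parameter at 73°N:
f = 2Ω sin φ = 2 × 7.29×10⁻⁵ × sin 73° = 1.39×10⁻⁴ s⁻¹
Wind speed in SI: 87.5 knots = 45.0 m/s
Geostrophic balance rearranged: |∂P/∂n| = f ρ V_g
|∂P/∂n| = 1.39×10⁻⁴ × 1.17 × 45.0 = 7.34×10⁻³ Pa/m

7.34×10⁻³ Pa/m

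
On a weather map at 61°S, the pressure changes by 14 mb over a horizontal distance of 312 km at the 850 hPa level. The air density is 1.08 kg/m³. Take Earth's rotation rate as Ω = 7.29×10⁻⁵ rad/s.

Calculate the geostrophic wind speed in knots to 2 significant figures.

Coriolis parameter at 61°S:
f = 2Ω sin φ = 2 × 7.29×10⁻⁵ × sin 61° = 1.28×10⁻⁴ s⁻¹
Pressure gradient: |∂P/∂n| = 1400 Pa / 312000 m = 4.49×10⁻³ Pa/m
Geostrophic balance (pressure-gradient force = Coriolis force):
V_g = (1/(fρ)) |∂P/∂n| = 4.49×10⁻³ / (1.28×10⁻⁴ × 1.08) = 32.6 m/s
Converting: 32.6 m/s × 1.944 = 63 knots

63 knots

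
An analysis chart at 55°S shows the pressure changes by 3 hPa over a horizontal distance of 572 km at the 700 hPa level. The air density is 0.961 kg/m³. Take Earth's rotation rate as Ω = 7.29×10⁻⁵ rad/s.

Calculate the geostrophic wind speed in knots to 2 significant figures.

8.9 knots

Coriolis parameter at 55°S:
f = 2Ω sin φ = 2 × 7.29×10⁻⁵ × sin 55° = 1.19×10⁻⁴ s⁻¹
Pressure gradient: |∂P/∂n| = 300 Pa / 572000 m = 5.24×10⁻⁴ Pa/m
Geostrophic balance (pressure-gradient force = Coriolis force):
V_g = (1/(fρ)) |∂P/∂n| = 5.24×10⁻⁴ / (1.19×10⁻⁴ × 0.961) = 4.57 m/s
Converting: 4.57 m/s × 1.944 = 8.9 knots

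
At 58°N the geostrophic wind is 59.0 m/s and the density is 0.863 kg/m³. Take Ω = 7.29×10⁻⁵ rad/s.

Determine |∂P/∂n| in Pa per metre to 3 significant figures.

6.30×10⁻³ Pa/m

Coriolis parameter at 58°N:
f = 2Ω sin φ = 2 × 7.29×10⁻⁵ × sin 58° = 1.24×10⁻⁴ s⁻¹
Geostrophic balance rearranged: |∂P/∂n| = f ρ V_g
|∂P/∂n| = 1.24×10⁻⁴ × 0.863 × 59.0 = 6.30×10⁻³ Pa/m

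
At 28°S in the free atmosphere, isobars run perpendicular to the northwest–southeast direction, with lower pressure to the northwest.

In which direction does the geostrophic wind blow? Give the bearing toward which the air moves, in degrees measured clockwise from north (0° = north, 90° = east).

225°

The pressure-gradient force points toward the northwest (bearing 315°).
Geostrophic balance: in the Southern Hemisphere the Coriolis force deflects motion to the left, so the geostrophic wind blows 90° to the left of the pressure-gradient force (low pressure on the right).
Rotating 315° by 90° counterclockwise gives 225° — the wind blows toward the southwest.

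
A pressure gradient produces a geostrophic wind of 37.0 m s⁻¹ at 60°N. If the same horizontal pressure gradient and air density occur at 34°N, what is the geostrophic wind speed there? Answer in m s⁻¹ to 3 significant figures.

With the same pressure gradient and density, V_g ∝ 1/f ∝ 1/sin φ.
V₂ = V₁ · sin φ₁ / sin φ₂ = 37.0 × sin 60° / sin 34°
V₂ = 37.0 × 0.8660/0.5592 = 57.3 m s⁻¹

57.3 m s⁻¹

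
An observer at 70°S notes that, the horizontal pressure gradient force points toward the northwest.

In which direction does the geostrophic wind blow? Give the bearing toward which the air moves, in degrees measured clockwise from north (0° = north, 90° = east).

The pressure-gradient force points toward the northwest (bearing 315°).
Geostrophic balance: in the Southern Hemisphere the Coriolis force deflects motion to the left, so the geostrophic wind blows 90° to the left of the pressure-gradient force (low pressure on the right).
Rotating 315° by 90° counterclockwise gives 225° — the wind blows toward the southwest.

225°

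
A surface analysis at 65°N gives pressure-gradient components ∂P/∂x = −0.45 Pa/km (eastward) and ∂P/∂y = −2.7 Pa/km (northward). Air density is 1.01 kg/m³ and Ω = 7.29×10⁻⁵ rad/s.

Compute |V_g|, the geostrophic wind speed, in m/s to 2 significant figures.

Coriolis parameter at 65°N:
f = 2Ω sin φ = 2 × 7.29×10⁻⁵ × sin 65° = 1.32×10⁻⁴ s⁻¹
Component geostrophic relations (x east, y north):
u_g = −(1/(fρ)) ∂P/∂y,  v_g = (1/(fρ)) ∂P/∂x
u_g = −(−2.7×10⁻³)/(1.32×10⁻⁴ × 1.01) = 20.2 m/s;  v_g = (−0.45×10⁻³)/(1.32×10⁻⁴ × 1.01) = −3.37 m/s
|V_g| = √(u_g² + v_g²) = 20.5 m/s

21 m/s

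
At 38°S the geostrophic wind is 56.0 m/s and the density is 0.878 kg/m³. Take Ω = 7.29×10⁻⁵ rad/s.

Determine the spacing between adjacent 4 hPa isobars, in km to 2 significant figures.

Coriolis parameter at 38°S:
f = 2Ω sin φ = 2 × 7.29×10⁻⁵ × sin 38° = 8.98×10⁻⁵ s⁻¹
Geostrophic balance rearranged: |∂P/∂n| = f ρ V_g
|∂P/∂n| = 8.98×10⁻⁵ × 0.878 × 56.0 = 4.41×10⁻³ Pa/m
Isobar spacing: Δn = ΔP/|∂P/∂n| = 400 Pa / 4.41×10⁻³ Pa/m = 90631 m ≈ 91 km

91 km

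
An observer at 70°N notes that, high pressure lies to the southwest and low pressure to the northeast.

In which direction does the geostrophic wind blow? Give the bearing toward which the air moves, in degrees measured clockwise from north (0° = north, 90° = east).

The pressure-gradient force points toward the northeast (bearing 045°).
Geostrophic balance: in the Northern Hemisphere the Coriolis force deflects motion to the right, so the geostrophic wind blows 90° to the right of the pressure-gradient force (low pressure on the left).
Rotating 045° by 90° clockwise gives 135° — the wind blows toward the southeast.

135°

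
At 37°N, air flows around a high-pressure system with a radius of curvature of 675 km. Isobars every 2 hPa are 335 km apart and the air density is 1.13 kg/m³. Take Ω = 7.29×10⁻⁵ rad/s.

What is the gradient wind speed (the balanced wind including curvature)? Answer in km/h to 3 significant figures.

Coriolis parameter at 37°N:
f = 2Ω sin φ = 2 × 7.29×10⁻⁵ × sin 37° = 8.77×10⁻⁵ s⁻¹
Pressure gradient: |∂P/∂n| = 200 Pa / 335000 m = 5.97×10⁻⁴ Pa/m
Geostrophic speed: V_g = |∂P/∂n|/(fρ) = 5.97×10⁻⁴/(8.77×10⁻⁵ × 1.13) = 6.02 m/s
Around a high, pressure-gradient force acts outward with centrifugal, so Coriolis balances both:
fV = (1/ρ)|∂P/∂n| + V²/R  →  V² − fR·V + fR·V_g = 0
With fR = 8.77×10⁻⁵ × 675×10³ m = 59.2 m/s:
V = [fR − √((fR)² − 4 fR V_g)]/2 = [59.2 − √(59.2² − 4×59.2×6.02)]/2 = 6.8 m/s
Supergeostrophic (V > V_g = 6.02 m/s), as expected around a high.
Converting: 6.8 m/s × 3.6 = 24.5 km/h

24.5 km/h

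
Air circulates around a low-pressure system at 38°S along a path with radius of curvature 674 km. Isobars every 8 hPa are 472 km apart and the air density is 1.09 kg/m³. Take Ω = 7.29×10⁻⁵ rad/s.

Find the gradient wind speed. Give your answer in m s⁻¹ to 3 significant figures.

14.1 m s⁻¹

Coriolis parameter at 38°S:
f = 2Ω sin φ = 2 × 7.29×10⁻⁵ × sin 38° = 8.98×10⁻⁵ s⁻¹
Pressure gradient: |∂P/∂n| = 800 Pa / 472000 m = 1.69×10⁻³ Pa/m
Geostrophic speed: V_g = |∂P/∂n|/(fρ) = 1.69×10⁻³/(8.98×10⁻⁵ × 1.09) = 17.3 m/s
Around a low, centrifugal force acts outward with Coriolis, so pressure-gradient force balances both:
(1/ρ)|∂P/∂n| = fV + V²/R  →  V² + fR·V − fR·V_g = 0
With fR = 8.98×10⁻⁵ × 674×10³ m = 60.5 m/s:
V = [−fR + √((fR)² + 4 fR V_g)]/2 = [−60.5 + √(60.5² + 4×60.5×17.3)]/2 = 14.1 m/s
Subgeostrophic (V < V_g = 17.3 m/s), as expected around a low.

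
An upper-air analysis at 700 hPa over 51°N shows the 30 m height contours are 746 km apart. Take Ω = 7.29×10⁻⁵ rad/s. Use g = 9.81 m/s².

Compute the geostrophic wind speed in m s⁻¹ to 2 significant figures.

3.5 m s⁻¹

Coriolis parameter at 51°N:
f = 2Ω sin φ = 2 × 7.29×10⁻⁵ × sin 51° = 1.13×10⁻⁴ s⁻¹
Height gradient: |∂Z/∂n| = 30 m / 746000 m = 4.02×10⁻⁵
On a pressure surface, geostrophic balance gives V_g = (g/f)|∂Z/∂n|:
V_g = 9.81 × 4.02×10⁻⁵ / 1.13×10⁻⁴ = 3.48 m/s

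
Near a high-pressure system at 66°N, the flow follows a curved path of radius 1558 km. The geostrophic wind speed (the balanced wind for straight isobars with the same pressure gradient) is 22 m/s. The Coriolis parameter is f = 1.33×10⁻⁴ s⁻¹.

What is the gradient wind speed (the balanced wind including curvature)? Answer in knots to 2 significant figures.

49 knots

Around a high, pressure-gradient force acts outward with centrifugal, so Coriolis balances both:
fV = (1/ρ)|∂P/∂n| + V²/R  →  V² − fR·V + fR·V_g = 0
With fR = 1.33×10⁻⁴ × 1558×10³ m = 207 m/s:
V = [fR − √((fR)² − 4 fR V_g)]/2 = [207 − √(207² − 4×207×22)]/2 = 25 m/s
Supergeostrophic (V > V_g = 22 m/s), as expected around a high.
Converting: 25 m/s × 1.944 = 49 knots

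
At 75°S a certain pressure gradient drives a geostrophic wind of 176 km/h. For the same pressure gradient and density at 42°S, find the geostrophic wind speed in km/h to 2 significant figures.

250 km/h

With the same pressure gradient and density, V_g ∝ 1/f ∝ 1/sin φ.
V₂ = V₁ · sin φ₁ / sin φ₂ = 176 × sin 75° / sin 42°
V₂ = 176 × 0.9659/0.6691 = 250 km/h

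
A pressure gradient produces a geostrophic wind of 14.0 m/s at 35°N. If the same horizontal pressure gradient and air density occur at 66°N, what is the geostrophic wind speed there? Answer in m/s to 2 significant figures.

With the same pressure gradient and density, V_g ∝ 1/f ∝ 1/sin φ.
V₂ = V₁ · sin φ₁ / sin φ₂ = 14.0 × sin 35° / sin 66°
V₂ = 14.0 × 0.5736/0.9135 = 8.8 m/s

8.8 m/s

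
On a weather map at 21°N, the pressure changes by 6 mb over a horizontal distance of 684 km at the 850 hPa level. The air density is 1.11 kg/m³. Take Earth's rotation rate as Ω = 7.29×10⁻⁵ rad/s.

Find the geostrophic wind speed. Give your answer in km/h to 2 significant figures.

Coriolis parameter at 21°N:
f = 2Ω sin φ = 2 × 7.29×10⁻⁵ × sin 21° = 5.23×10⁻⁵ s⁻¹
Pressure gradient: |∂P/∂n| = 600 Pa / 684000 m = 8.77×10⁻⁴ Pa/m
Geostrophic balance (pressure-gradient force = Coriolis force):
V_g = (1/(fρ)) |∂P/∂n| = 8.77×10⁻⁴ / (5.23×10⁻⁵ × 1.11) = 15.1 m/s
Converting: 15.1 m/s × 3.6 = 54 km/h

54 km/h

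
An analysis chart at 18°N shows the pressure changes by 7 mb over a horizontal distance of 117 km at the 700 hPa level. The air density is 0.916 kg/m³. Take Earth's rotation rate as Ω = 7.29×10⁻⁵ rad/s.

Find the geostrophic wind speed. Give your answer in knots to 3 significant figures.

Coriolis parameter at 18°N:
f = 2Ω sin φ = 2 × 7.29×10⁻⁵ × sin 18° = 4.51×10⁻⁵ s⁻¹
Pressure gradient: |∂P/∂n| = 700 Pa / 117000 m = 5.98×10⁻³ Pa/m
Geostrophic balance (pressure-gradient force = Coriolis force):
V_g = (1/(fρ)) |∂P/∂n| = 5.98×10⁻³ / (4.51×10⁻⁵ × 0.916) = 145 m/s
Converting: 145 m/s × 1.944 = 282 knots

282 knots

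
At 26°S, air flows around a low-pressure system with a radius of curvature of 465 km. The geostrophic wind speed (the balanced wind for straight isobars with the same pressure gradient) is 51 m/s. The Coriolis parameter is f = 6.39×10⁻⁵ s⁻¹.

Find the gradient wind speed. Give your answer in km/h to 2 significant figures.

Around a low, centrifugal force acts outward with Coriolis, so pressure-gradient force balances both:
(1/ρ)|∂P/∂n| = fV + V²/R  →  V² + fR·V − fR·V_g = 0
With fR = 6.39×10⁻⁵ × 465×10³ m = 29.7 m/s:
V = [−fR + √((fR)² + 4 fR V_g)]/2 = [−29.7 + √(29.7² + 4×29.7×51)]/2 = 26.8 m/s
Subgeostrophic (V < V_g = 51 m/s), as expected around a low.
Converting: 26.8 m/s × 3.6 = 97 km/h

97 km/h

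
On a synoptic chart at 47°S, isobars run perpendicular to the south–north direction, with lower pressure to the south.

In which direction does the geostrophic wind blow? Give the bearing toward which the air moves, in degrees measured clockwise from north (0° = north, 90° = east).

090°

The pressure-gradient force points toward the south (bearing 180°).
Geostrophic balance: in the Southern Hemisphere the Coriolis force deflects motion to the left, so the geostrophic wind blows 90° to the left of the pressure-gradient force (low pressure on the right).
Rotating 180° by 90° counterclockwise gives 090° — the wind blows toward the east.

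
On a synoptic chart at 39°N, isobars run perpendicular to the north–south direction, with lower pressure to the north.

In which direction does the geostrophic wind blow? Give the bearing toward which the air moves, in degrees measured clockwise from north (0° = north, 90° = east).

The pressure-gradient force points toward the north (bearing 000°).
Geostrophic balance: in the Northern Hemisphere the Coriolis force deflects motion to the right, so the geostrophic wind blows 90° to the right of the pressure-gradient force (low pressure on the left).
Rotating 000° by 90° clockwise gives 090° — the wind blows toward the east.

090°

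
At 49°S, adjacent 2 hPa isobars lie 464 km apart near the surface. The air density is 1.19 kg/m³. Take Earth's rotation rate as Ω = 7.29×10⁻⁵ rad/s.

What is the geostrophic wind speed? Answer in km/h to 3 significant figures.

Coriolis parameter at 49°S:
f = 2Ω sin φ = 2 × 7.29×10⁻⁵ × sin 49° = 1.10×10⁻⁴ s⁻¹
Pressure gradient: |∂P/∂n| = 200 Pa / 464000 m = 4.31×10⁻⁴ Pa/m
Geostrophic balance (pressure-gradient force = Coriolis force):
V_g = (1/(fρ)) |∂P/∂n| = 4.31×10⁻⁴ / (1.10×10⁻⁴ × 1.19) = 3.29 m/s
Converting: 3.29 m/s × 3.6 = 11.9 km/h

11.9 km/h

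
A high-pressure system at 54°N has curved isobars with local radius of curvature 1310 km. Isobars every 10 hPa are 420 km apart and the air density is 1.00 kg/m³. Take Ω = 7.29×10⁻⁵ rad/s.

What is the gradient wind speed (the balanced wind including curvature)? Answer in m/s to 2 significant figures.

Coriolis parameter at 54°N:
f = 2Ω sin φ = 2 × 7.29×10⁻⁵ × sin 54° = 1.18×10⁻⁴ s⁻¹
Pressure gradient: |∂P/∂n| = 1000 Pa / 420000 m = 2.38×10⁻³ Pa/m
Geostrophic speed: V_g = |∂P/∂n|/(fρ) = 2.38×10⁻³/(1.18×10⁻⁴ × 1.00) = 20.2 m/s
Around a high, pressure-gradient force acts outward with centrifugal, so Coriolis balances both:
fV = (1/ρ)|∂P/∂n| + V²/R  →  V² − fR·V + fR·V_g = 0
With fR = 1.18×10⁻⁴ × 1310×10³ m = 155 m/s:
V = [fR − √((fR)² − 4 fR V_g)]/2 = [155 − √(155² − 4×155×20.2)]/2 = 23.9 m/s
Supergeostrophic (V > V_g = 20.2 m/s), as expected around a high.

24 m/s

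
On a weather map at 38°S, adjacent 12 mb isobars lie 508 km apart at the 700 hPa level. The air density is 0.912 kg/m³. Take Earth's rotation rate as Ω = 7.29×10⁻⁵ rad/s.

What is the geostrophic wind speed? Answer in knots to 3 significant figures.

Coriolis parameter at 38°S:
f = 2Ω sin φ = 2 × 7.29×10⁻⁵ × sin 38° = 8.98×10⁻⁵ s⁻¹
Pressure gradient: |∂P/∂n| = 1200 Pa / 508000 m = 2.36×10⁻³ Pa/m
Geostrophic balance (pressure-gradient force = Coriolis force):
V_g = (1/(fρ)) |∂P/∂n| = 2.36×10⁻³ / (8.98×10⁻⁵ × 0.912) = 28.9 m/s
Converting: 28.9 m/s × 1.944 = 56.1 knots

56.1 knots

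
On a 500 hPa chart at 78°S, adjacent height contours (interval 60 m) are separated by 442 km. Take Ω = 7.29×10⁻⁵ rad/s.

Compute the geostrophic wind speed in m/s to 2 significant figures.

Coriolis parameter at 78°S:
f = 2Ω sin φ = 2 × 7.29×10⁻⁵ × sin 78° = 1.43×10⁻⁴ s⁻¹
Height gradient: |∂Z/∂n| = 60 m / 442000 m = 1.36×10⁻⁴
On a pressure surface, geostrophic balance gives V_g = (g/f)|∂Z/∂n|:
V_g = 9.81 × 1.36×10⁻⁴ / 1.43×10⁻⁴ = 9.34 m/s

9.3 m/s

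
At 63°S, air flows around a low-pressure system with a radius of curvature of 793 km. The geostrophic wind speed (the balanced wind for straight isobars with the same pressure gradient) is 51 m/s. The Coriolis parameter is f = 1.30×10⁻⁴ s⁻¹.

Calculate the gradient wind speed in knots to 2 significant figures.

Around a low, centrifugal force acts outward with Coriolis, so pressure-gradient force balances both:
(1/ρ)|∂P/∂n| = fV + V²/R  →  V² + fR·V − fR·V_g = 0
With fR = 1.30×10⁻⁴ × 793×10³ m = 103 m/s:
V = [−fR + √((fR)² + 4 fR V_g)]/2 = [−103 + √(103² + 4×103×51)]/2 = 37.4 m/s
Subgeostrophic (V < V_g = 51 m/s), as expected around a low.
Converting: 37.4 m/s × 1.944 = 73 knots

73 knots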